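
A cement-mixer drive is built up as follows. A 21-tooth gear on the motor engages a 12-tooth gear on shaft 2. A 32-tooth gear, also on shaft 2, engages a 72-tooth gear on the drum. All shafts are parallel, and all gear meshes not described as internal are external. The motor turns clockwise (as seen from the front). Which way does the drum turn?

the motor → shaft 2: external mesh, 1 reversal → CCW.
shaft 2 → the drum: external mesh, 1 reversal → CW.
2 reversals in total — an even number — so the drum turns the same way as the motor.

clockwise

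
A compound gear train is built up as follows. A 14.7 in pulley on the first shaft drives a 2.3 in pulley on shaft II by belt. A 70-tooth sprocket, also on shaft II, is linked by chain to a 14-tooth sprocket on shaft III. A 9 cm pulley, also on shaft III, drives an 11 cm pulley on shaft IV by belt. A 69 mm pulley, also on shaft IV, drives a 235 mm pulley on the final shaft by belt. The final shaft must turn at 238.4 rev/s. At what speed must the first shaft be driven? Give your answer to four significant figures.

31.05 rev/s

Overall ratio R = 0.15646 × 0.2 × 1.2222 × 3.4058 = 0.13026.
Required input speed = output speed × R = 238.4 × 0.13026 = 31.054 rev/s.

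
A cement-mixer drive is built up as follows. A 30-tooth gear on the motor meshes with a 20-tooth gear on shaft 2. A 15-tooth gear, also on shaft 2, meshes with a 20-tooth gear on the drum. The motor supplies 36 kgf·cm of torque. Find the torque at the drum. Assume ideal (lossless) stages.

32 kgf·cm

gear mesh 20/30 = 0.66667 → τ = 36·0.66667 = 24 kgf·cm
gear mesh 20/15 = 1.3333 → τ = 24·1.3333 = 32 kgf·cm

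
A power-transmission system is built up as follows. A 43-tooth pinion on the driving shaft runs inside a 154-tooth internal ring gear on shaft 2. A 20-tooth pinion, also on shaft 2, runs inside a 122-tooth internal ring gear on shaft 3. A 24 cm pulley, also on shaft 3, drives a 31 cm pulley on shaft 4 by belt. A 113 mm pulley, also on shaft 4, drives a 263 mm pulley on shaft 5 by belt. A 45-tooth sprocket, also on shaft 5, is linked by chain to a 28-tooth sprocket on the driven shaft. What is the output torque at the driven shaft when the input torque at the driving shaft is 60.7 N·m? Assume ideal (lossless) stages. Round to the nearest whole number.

After the internal gear (154/43): 60.7 × 3.5814 = 217.39 N·m
After the internal gear (122/20): 217.39 × 6.1 = 1326.1 N·m
After the belt (31/24): 1326.1 × 1.2917 = 1712.9 N·m
After the belt (263/113): 1712.9 × 2.3274 = 3986.6 N·m
After the chain (28/45): 3986.6 × 0.62222 = 2480.5 N·m

2481 N·m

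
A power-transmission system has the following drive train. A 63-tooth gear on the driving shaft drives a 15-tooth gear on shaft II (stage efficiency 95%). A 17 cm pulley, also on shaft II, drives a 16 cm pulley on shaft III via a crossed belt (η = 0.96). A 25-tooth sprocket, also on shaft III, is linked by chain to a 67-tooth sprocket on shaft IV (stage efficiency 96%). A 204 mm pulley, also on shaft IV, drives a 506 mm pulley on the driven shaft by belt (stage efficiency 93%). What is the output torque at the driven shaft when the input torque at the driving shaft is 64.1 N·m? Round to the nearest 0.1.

77.7 N·m

Gear mesh: ratio = 15/63 = 0.2381; torque at shaft II = 64.1 × 0.2381 × 0.95 = 14.499 N·m.
Belt: ratio = 16/17 = 0.94118; torque at shaft III = 14.499 × 0.94118 × 0.96 = 13.1 N·m.
Chain: ratio = 67/25 = 2.68; torque at shaft IV = 13.1 × 2.68 × 0.96 = 33.704 N·m.
Belt: ratio = 506/204 = 2.4804; torque at the driven shaft = 33.704 × 2.4804 × 0.93 = 77.747 N·m.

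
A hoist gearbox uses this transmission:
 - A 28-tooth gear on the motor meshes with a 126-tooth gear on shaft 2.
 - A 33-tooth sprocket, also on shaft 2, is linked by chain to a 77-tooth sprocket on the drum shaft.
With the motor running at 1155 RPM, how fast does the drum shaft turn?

the motor → shaft 2 (gear mesh, 126/28): 1155 ÷ 4.5 = 256.67 RPM
shaft 2 → the drum shaft (chain, 77/33): 256.67 ÷ 2.3333 = 110 RPM

110 RPM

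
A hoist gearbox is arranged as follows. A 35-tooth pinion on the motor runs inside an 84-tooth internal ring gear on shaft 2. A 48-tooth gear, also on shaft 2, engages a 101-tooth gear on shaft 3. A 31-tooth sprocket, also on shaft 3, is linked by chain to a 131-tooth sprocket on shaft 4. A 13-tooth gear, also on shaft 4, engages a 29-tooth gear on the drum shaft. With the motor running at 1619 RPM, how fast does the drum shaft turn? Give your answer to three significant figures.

Internal gear: ratio = 84/35 = 2.4, so shaft 2 turns at 1619 / 2.4 = 674.58 RPM.
Gear mesh: ratio = 101/48 = 2.1042, so shaft 3 turns at 674.58 / 2.1042 = 320.59 RPM.
Chain: ratio = 131/31 = 4.2258, so shaft 4 turns at 320.59 / 4.2258 = 75.866 RPM.
Gear mesh: ratio = 29/13 = 2.2308, so the drum shaft turns at 75.866 / 2.2308 = 34.009 RPM.

34.0 RPM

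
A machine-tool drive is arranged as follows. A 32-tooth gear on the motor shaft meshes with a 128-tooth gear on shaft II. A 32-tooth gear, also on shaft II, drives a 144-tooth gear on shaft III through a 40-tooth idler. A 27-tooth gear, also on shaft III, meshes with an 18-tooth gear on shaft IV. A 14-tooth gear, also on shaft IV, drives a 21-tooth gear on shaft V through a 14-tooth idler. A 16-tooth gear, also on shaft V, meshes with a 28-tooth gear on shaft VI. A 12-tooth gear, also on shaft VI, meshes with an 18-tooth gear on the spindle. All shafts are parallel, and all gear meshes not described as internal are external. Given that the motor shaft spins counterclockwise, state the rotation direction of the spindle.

the motor shaft → shaft II: external mesh, 1 reversal → CW.
shaft II → shaft III: driver → idler → driven is 2 external meshes, 2 reversals → CW.
shaft III → shaft IV: external mesh, 1 reversal → CCW.
shaft IV → shaft V: driver → idler → driven is 2 external meshes, 2 reversals → CCW.
shaft V → shaft VI: external mesh, 1 reversal → CW.
shaft VI → the spindle: external mesh, 1 reversal → CCW.
8 reversals in total — an even number — so the spindle turns the same way as the motor shaft.

counterclockwise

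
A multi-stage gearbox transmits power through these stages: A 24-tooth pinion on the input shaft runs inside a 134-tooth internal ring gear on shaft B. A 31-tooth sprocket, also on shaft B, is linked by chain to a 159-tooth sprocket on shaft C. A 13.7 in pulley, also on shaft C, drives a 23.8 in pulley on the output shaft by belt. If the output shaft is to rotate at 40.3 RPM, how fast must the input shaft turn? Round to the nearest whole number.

Overall ratio R = 5.5833 × 5.129 × 1.7372 = 49.749.
Required input speed = output speed × R = 40.3 × 49.749 = 2004.9 RPM.

2005 RPM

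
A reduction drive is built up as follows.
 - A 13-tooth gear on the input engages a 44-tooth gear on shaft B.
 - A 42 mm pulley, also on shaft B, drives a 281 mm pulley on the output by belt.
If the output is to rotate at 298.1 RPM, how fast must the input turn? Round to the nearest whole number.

Overall ratio R = 3.3846 × 6.6905 = 22.645.
Required input speed = output speed × R = 298.1 × 22.645 = 6750.4 RPM.

6750 RPM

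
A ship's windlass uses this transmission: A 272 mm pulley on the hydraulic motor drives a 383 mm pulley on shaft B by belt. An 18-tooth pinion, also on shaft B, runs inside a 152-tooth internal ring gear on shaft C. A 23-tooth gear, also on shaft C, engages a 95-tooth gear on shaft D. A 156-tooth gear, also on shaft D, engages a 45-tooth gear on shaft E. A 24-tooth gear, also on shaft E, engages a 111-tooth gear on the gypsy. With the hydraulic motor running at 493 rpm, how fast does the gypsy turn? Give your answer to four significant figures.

7.524 rpm

Belt: ratio = 383/272 = 1.4081, so shaft B turns at 493 / 1.4081 = 350.12 rpm.
Internal gear: ratio = 152/18 = 8.4444, so shaft C turns at 350.12 / 8.4444 = 41.462 rpm.
Gear mesh: ratio = 95/23 = 4.1304, so shaft D turns at 41.462 / 4.1304 = 10.038 rpm.
Gear mesh: ratio = 45/156 = 0.28846, so shaft E turns at 10.038 / 0.28846 = 34.799 rpm.
Gear mesh: ratio = 111/24 = 4.625, so the gypsy turns at 34.799 / 4.625 = 7.524 rpm.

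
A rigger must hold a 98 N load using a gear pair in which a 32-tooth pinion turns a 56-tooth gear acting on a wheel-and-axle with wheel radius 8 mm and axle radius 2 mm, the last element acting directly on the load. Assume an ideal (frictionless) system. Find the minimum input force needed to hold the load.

Gear pair MA = 56/32 = 1.75.
Wheel-and-axle MA = R/r = 8/2 = 4.
Combined ideal MA = 1.75 × 4 = 7.
Effort = load / MA = 98 / 7 = 14 N.

14 N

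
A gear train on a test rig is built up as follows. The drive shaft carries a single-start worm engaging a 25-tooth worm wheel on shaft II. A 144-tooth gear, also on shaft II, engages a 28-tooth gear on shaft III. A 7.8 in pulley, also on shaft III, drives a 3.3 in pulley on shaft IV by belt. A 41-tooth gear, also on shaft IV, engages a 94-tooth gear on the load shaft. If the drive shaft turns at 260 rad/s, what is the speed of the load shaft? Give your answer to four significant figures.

Worm: ratio = 25/1 = 25, so shaft II turns at 260 / 25 = 10.4 rad/s.
Gear mesh: ratio = 28/144 = 0.19444, so shaft III turns at 10.4 / 0.19444 = 53.486 rad/s.
Belt: ratio = 3.3/7.8 = 0.42308, so shaft IV turns at 53.486 / 0.42308 = 126.42 rad/s.
Gear mesh: ratio = 94/41 = 2.2927, so the load shaft turns at 126.42 / 2.2927 = 55.141 rad/s.

55.14 rad/s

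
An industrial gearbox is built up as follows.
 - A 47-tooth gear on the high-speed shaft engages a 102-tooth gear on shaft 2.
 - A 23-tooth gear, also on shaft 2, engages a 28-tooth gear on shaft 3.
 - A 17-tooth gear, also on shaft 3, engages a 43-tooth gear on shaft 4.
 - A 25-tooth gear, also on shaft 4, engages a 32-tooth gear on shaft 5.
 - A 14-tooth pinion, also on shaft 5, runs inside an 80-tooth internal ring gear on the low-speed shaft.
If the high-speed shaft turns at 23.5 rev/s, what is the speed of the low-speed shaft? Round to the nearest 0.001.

0.481 rev/s

gear mesh 102/47 = 2.1702 → 23.5/2.1702 = 10.828 rev/s
gear mesh 28/23 = 1.2174 → 10.828/1.2174 = 8.8948 rev/s
gear mesh 43/17 = 2.5294 → 8.8948/2.5294 = 3.5165 rev/s
gear mesh 32/25 = 1.28 → 3.5165/1.28 = 2.7473 rev/s
internal gear 80/14 = 5.7143 → 2.7473/5.7143 = 0.48078 rev/s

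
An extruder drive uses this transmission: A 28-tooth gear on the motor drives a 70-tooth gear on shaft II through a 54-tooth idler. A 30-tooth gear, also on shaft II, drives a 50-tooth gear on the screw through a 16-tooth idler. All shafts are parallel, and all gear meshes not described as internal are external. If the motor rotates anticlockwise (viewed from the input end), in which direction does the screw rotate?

the motor → shaft II: driver → idler → driven is 2 external meshes, 2 reversals → CCW.
shaft II → the screw: driver → idler → driven is 2 external meshes, 2 reversals → CCW.
4 reversals in total — an even number — so the screw turns the same way as the motor.

anticlockwise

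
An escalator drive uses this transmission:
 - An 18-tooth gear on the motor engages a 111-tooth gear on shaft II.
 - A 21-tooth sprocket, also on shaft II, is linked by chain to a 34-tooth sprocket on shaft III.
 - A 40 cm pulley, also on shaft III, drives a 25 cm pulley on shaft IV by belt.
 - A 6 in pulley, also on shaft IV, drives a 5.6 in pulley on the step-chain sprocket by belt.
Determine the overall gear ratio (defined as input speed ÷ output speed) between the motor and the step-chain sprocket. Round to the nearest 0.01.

Each stage contributes driven/driver: gear mesh 111/18 = 6.1667, chain 34/21 = 1.619, belt 25/40 = 0.625, belt 5.6/6 = 0.93333.
Overall: 6.1667 × 1.619 × 0.625 × 0.93333 = 5.8241.

5.82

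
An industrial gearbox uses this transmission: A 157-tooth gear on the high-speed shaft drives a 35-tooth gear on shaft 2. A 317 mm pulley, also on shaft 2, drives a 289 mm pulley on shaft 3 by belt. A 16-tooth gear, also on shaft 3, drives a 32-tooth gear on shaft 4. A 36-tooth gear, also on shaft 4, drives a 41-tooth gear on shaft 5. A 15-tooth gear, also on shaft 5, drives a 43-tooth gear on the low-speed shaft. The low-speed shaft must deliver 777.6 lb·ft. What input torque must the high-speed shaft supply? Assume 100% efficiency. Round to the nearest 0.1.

586.0 lb·ft

Overall ratio R = 0.22293 × 0.91167 × 2 × 1.1389 × 2.8667 = 1.3271.
Input torque = output torque / R = 777.6 / 1.3271 = 585.95 lb·ft.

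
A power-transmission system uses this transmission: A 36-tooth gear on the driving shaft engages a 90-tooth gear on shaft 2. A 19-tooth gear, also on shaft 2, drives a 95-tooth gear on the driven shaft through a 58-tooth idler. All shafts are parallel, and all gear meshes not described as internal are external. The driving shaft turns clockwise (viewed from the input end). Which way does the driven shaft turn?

the driving shaft → shaft 2: external mesh, 1 reversal → CCW.
shaft 2 → the driven shaft: driver → idler → driven is 2 external meshes, 2 reversals → CCW.
3 reversals in total — an odd number — so the driven shaft turns opposite to the driving shaft.

counterclockwise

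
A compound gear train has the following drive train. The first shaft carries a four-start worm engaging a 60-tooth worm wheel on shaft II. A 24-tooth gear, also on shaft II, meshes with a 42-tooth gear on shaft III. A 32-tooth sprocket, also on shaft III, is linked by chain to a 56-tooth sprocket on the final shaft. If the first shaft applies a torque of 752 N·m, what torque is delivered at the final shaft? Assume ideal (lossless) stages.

34545 N·m

After the worm (60/4): 752 × 15 = 11280 N·m
After the gear mesh (42/24): 11280 × 1.75 = 19740 N·m
After the chain (56/32): 19740 × 1.75 = 34545 N·m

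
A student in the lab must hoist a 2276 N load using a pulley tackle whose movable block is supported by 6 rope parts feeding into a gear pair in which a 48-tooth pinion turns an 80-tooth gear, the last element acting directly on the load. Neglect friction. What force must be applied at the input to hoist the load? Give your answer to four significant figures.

227.6 N

Block-and-tackle MA = number of supporting rope parts = 6.
Gear pair MA = 80/48 = 1.6667.
Combined ideal MA = 6 × 1.6667 = 10.
Effort = load / MA = 2276 / 10 = 227.6 N.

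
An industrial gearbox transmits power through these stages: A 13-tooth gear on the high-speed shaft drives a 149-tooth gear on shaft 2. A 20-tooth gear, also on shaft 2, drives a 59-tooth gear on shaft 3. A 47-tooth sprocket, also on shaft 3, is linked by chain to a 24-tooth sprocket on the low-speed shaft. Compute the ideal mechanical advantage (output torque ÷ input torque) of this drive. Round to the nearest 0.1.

Each stage contributes driven/driver: gear mesh 149/13 = 11.462, gear mesh 59/20 = 2.95, chain 24/47 = 0.51064.
Overall: 11.462 × 2.95 × 0.51064 = 17.265.

17.3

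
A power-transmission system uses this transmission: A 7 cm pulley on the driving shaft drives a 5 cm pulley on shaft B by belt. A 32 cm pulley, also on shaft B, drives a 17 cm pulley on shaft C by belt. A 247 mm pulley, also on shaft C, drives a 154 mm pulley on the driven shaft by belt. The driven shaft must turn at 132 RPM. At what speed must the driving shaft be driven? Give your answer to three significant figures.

31.2 RPM

Overall ratio R = 0.71429 × 0.53125 × 0.62348 = 0.23659.
Required input speed = output speed × R = 132 × 0.23659 = 31.23 RPM.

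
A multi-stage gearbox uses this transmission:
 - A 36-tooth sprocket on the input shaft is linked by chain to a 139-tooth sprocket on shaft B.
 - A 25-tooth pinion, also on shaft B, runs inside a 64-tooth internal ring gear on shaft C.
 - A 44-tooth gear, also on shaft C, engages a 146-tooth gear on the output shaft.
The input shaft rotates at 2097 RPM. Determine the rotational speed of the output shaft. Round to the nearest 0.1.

63.9 RPM

Chain: ratio = 139/36 = 3.8611, so shaft B turns at 2097 / 3.8611 = 543.11 RPM.
Internal gear: ratio = 64/25 = 2.56, so shaft C turns at 543.11 / 2.56 = 212.15 RPM.
Gear mesh: ratio = 146/44 = 3.3182, so the output shaft turns at 212.15 / 3.3182 = 63.936 RPM.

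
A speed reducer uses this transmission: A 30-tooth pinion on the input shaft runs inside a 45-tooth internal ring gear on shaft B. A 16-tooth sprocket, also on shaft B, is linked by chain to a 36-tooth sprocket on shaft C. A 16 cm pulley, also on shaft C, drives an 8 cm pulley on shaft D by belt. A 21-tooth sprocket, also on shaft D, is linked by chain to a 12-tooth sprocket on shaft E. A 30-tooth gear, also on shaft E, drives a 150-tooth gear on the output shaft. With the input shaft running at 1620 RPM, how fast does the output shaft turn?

336 RPM

Internal gear: ratio = 45/30 = 1.5, so shaft B turns at 1620 / 1.5 = 1080 RPM.
Chain: ratio = 36/16 = 2.25, so shaft C turns at 1080 / 2.25 = 480 RPM.
Belt: ratio = 8/16 = 0.5, so shaft D turns at 480 / 0.5 = 960 RPM.
Chain: ratio = 12/21 = 0.57143, so shaft E turns at 960 / 0.57143 = 1680 RPM.
Gear mesh: ratio = 150/30 = 5, so the output shaft turns at 1680 / 5 = 336 RPM.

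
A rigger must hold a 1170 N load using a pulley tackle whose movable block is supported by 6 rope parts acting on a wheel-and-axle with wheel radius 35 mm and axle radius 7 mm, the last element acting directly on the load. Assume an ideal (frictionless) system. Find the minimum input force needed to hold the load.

Block-and-tackle MA = number of supporting rope parts = 6.
Wheel-and-axle MA = R/r = 35/7 = 5.
Combined ideal MA = 6 × 5 = 30.
Effort = load / MA = 1170 / 30 = 39 N.

39 N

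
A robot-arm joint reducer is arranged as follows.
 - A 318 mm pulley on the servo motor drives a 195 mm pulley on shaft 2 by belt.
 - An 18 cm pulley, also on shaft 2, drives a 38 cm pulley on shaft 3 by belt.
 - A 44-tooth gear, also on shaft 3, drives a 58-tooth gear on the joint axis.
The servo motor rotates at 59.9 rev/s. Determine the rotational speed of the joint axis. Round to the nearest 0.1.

35.1 rev/s

belt 195/318 = 0.61321 → 59.9/0.61321 = 97.683 rev/s
belt 38/18 = 2.1111 → 97.683/2.1111 = 46.271 rev/s
gear mesh 58/44 = 1.3182 → 46.271/1.3182 = 35.102 rev/s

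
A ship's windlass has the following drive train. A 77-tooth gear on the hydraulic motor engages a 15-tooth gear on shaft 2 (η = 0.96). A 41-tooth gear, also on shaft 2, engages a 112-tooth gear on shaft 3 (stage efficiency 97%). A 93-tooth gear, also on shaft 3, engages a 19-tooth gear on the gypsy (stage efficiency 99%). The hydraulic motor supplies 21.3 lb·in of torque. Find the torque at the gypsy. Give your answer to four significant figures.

After the gear mesh (15/77): 21.3 × 0.19481 × 0.96 = 3.9834 lb·in
After the gear mesh (112/41): 3.9834 × 2.7317 × 0.97 = 10.555 lb·in
After the gear mesh (19/93): 10.555 × 0.2043 × 0.99 = 2.1348 lb·in

2.135 lb·in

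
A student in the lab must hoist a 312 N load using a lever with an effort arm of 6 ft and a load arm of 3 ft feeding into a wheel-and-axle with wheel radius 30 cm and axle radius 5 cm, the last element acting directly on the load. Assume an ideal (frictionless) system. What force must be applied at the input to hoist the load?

26 N

Lever MA = effort arm / load arm = 6/3 = 2.
Wheel-and-axle MA = R/r = 30/5 = 6.
Combined ideal MA = 2 × 6 = 12.
Effort = load / MA = 312 / 12 = 26 N.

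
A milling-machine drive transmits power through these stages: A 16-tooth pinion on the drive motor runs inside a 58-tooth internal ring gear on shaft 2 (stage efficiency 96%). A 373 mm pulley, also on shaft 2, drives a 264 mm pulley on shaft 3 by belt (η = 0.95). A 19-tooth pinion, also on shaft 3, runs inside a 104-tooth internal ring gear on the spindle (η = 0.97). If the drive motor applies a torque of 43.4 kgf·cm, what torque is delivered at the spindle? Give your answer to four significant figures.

539.2 kgf·cm

Internal gear: ratio = 58/16 = 3.625; torque at shaft 2 = 43.4 × 3.625 × 0.96 = 151.03 kgf·cm.
Belt: ratio = 264/373 = 0.70777; torque at shaft 3 = 151.03 × 0.70777 × 0.95 = 101.55 kgf·cm.
Internal gear: ratio = 104/19 = 5.4737; torque at the spindle = 101.55 × 5.4737 × 0.97 = 539.19 kgf·cm.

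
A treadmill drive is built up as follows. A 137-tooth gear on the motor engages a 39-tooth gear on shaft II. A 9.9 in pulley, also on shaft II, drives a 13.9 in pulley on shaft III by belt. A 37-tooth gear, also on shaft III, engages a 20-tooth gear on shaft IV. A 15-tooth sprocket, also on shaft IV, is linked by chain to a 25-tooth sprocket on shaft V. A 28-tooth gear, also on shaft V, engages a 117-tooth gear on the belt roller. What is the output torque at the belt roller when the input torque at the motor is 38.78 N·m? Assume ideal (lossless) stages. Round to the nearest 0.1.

After the gear mesh (39/137): 38.78 × 0.28467 = 11.04 N·m
After the belt (13.9/9.9): 11.04 × 1.404 = 15.5 N·m
After the gear mesh (20/37): 15.5 × 0.54054 = 8.3784 N·m
After the chain (25/15): 8.3784 × 1.6667 = 13.964 N·m
After the gear mesh (117/28): 13.964 × 4.1786 = 58.349 N·m

58.3 N·m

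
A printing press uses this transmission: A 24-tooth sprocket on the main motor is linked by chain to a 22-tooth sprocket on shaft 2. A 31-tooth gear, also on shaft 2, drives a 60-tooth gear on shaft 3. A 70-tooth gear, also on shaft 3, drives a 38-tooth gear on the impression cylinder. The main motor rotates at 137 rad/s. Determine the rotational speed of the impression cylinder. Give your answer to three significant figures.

142 rad/s

the main motor → shaft 2 (chain, 22/24): 137 ÷ 0.91667 = 149.45 rad/s
shaft 2 → shaft 3 (gear mesh, 60/31): 149.45 ÷ 1.9355 = 77.218 rad/s
shaft 3 → the impression cylinder (gear mesh, 38/70): 77.218 ÷ 0.54286 = 142.24 rad/s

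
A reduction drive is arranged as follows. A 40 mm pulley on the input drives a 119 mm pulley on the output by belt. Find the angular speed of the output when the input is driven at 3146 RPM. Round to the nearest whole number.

belt 119/40 = 2.975 → 3146/2.975 = 1057.5 RPM

1057 RPM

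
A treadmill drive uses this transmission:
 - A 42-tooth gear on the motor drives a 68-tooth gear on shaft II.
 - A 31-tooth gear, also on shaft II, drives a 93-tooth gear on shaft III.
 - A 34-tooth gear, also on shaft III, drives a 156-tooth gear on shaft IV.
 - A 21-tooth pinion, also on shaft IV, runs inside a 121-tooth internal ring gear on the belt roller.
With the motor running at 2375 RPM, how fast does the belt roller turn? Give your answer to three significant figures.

18.5 RPM

Gear mesh: ratio = 68/42 = 1.619, so shaft II turns at 2375 / 1.619 = 1466.9 RPM.
Gear mesh: ratio = 93/31 = 3, so shaft III turns at 1466.9 / 3 = 488.97 RPM.
Gear mesh: ratio = 156/34 = 4.5882, so shaft IV turns at 488.97 / 4.5882 = 106.57 RPM.
Internal gear: ratio = 121/21 = 5.7619, so the belt roller turns at 106.57 / 5.7619 = 18.496 RPM.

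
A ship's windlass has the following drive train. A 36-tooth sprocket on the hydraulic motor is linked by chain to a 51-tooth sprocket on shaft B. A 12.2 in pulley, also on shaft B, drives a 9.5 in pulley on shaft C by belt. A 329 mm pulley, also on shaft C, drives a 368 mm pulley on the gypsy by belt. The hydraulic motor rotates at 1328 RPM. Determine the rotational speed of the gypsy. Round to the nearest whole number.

the hydraulic motor → shaft B (chain, 51/36): 1328 ÷ 1.4167 = 937.41 RPM
shaft B → shaft C (belt, 9.5/12.2): 937.41 ÷ 0.77869 = 1203.8 RPM
shaft C → the gypsy (belt, 368/329): 1203.8 ÷ 1.1185 = 1076.3 RPM

1076 RPM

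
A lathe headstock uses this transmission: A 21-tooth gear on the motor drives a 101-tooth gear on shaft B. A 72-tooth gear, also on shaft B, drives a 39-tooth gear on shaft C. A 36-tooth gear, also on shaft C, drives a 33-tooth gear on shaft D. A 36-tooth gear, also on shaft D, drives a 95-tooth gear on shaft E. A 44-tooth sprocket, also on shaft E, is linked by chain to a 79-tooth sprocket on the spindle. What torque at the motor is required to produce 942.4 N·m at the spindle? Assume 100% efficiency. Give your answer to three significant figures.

83.3 N·m

Overall ratio R = 4.8095 × 0.54167 × 0.91667 × 2.6389 × 1.7955 = 11.315.
Input torque = output torque / R = 942.4 / 11.315 = 83.29 N·m.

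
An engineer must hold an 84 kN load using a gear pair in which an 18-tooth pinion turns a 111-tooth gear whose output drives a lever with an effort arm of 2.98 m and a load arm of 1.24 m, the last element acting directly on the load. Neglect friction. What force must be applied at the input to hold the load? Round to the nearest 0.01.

5.67 kN

Gear pair MA = 111/18 = 6.1667.
Lever MA = effort arm / load arm = 2.98/1.24 = 2.4032.
Combined ideal MA = 6.1667 × 2.4032 = 14.82.
Effort = load / MA = 84 / 14.82 = 5.6681 kN.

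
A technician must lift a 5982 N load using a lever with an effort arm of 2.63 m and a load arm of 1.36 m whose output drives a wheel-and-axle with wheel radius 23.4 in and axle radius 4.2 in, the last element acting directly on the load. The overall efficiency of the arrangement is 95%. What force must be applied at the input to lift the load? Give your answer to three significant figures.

Lever MA = effort arm / load arm = 2.63/1.36 = 1.9338.
Wheel-and-axle MA = R/r = 23.4/4.2 = 5.5714.
Combined ideal MA = 1.9338 × 5.5714 = 10.774.
Actual MA = 10.774 × 0.95 = 10.235.
Effort = load / actual MA = 5982 / 10.235 = 584.44 N.

584 N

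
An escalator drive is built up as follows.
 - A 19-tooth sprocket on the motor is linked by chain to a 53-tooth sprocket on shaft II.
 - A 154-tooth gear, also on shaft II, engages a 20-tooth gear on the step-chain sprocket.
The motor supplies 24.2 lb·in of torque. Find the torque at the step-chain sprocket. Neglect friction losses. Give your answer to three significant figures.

Chain: ratio = 53/19 = 2.7895; torque at shaft II = 24.2 × 2.7895 = 67.505 lb·in.
Gear mesh: ratio = 20/154 = 0.12987; torque at the step-chain sprocket = 67.505 × 0.12987 = 8.7669 lb·in.

8.77 lb·in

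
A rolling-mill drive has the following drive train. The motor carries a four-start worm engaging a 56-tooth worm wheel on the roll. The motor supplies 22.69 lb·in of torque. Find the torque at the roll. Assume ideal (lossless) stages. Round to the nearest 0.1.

317.7 lb·in

worm 56/4 = 14 → τ = 22.69·14 = 317.66 lb·in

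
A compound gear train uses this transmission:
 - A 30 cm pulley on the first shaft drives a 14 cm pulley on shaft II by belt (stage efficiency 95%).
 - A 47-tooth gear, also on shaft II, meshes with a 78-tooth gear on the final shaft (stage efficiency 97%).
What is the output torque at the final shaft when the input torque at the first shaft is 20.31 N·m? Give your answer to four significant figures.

After the belt (14/30): 20.31 × 0.46667 × 0.95 = 9.0041 N·m
After the gear mesh (78/47): 9.0041 × 1.6596 × 0.97 = 14.495 N·m

14.49 N·m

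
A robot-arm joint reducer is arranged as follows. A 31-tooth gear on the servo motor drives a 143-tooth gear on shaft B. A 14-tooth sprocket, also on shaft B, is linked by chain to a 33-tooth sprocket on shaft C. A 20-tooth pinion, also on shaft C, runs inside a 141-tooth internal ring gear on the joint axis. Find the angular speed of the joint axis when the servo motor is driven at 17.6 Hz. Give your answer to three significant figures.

gear mesh 143/31 = 4.6129 → 17.6/4.6129 = 3.8154 Hz
chain 33/14 = 2.3571 → 3.8154/2.3571 = 1.6186 Hz
internal gear 141/20 = 7.05 → 1.6186/7.05 = 0.2296 Hz

0.230 Hz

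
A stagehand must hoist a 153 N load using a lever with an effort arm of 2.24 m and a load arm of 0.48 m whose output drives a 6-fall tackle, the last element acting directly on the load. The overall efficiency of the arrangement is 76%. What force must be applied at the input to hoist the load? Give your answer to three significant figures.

7.19 N

Lever MA = effort arm / load arm = 2.24/0.48 = 4.6667.
Block-and-tackle MA = number of supporting rope parts = 6.
Combined ideal MA = 4.6667 × 6 = 28.
Actual MA = 28 × 0.76 = 21.28.
Effort = load / actual MA = 153 / 21.28 = 7.1898 N.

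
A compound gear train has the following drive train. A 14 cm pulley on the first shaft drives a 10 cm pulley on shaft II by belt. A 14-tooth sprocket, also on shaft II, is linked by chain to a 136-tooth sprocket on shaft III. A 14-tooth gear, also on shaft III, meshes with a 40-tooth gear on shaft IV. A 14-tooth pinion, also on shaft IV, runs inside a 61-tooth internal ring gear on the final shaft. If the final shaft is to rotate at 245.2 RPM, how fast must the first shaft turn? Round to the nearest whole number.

Overall ratio R = 0.71429 × 9.7143 × 2.8571 × 4.3571 = 86.381.
Required input speed = output speed × R = 245.2 × 86.381 = 21181 RPM.

21181 RPM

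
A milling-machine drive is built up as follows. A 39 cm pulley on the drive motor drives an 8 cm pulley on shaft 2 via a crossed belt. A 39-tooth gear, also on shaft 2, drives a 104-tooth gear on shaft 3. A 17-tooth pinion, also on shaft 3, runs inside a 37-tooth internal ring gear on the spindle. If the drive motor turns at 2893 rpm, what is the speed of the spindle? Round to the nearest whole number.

the drive motor → shaft 2 (belt, 8/39): 2893 ÷ 0.20513 = 14103 rpm
shaft 2 → shaft 3 (gear mesh, 104/39): 14103 ÷ 2.6667 = 5288.8 rpm
shaft 3 → the spindle (internal gear, 37/17): 5288.8 ÷ 2.1765 = 2430 rpm

2430 rpm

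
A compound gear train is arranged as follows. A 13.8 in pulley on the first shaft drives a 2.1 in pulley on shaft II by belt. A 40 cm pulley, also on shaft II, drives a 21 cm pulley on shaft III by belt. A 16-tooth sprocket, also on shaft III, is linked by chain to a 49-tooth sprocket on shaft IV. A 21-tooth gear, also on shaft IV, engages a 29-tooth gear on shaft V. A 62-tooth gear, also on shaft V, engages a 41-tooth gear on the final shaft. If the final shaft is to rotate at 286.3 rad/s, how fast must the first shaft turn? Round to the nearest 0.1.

64.0 rad/s

Overall ratio R = 0.15217 × 0.525 × 3.0625 × 1.381 × 0.66129 = 0.22343.
Required input speed = output speed × R = 286.3 × 0.22343 = 63.969 rad/s.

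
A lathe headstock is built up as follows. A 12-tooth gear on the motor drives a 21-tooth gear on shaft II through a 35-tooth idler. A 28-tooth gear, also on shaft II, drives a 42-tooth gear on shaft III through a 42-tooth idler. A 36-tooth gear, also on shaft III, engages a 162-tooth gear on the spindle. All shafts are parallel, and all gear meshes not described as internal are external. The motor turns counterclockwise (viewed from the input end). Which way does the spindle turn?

clockwise

the motor → shaft II: driver → idler → driven is 2 external meshes, 2 reversals → CCW.
shaft II → shaft III: driver → idler → driven is 2 external meshes, 2 reversals → CCW.
shaft III → the spindle: external mesh, 1 reversal → CW.
5 reversals in total — an odd number — so the spindle turns opposite to the motor.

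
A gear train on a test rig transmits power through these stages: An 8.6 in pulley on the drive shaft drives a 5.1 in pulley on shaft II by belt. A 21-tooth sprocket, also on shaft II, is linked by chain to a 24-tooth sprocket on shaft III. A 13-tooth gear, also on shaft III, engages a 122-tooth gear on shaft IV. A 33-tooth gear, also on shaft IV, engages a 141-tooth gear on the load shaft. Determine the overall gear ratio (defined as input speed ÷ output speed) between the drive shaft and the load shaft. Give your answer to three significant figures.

27.2

Each stage contributes driven/driver: belt 5.1/8.6 = 0.59302, chain 24/21 = 1.1429, gear mesh 122/13 = 9.3846, gear mesh 141/33 = 4.2727.
Overall: 0.59302 × 1.1429 × 9.3846 × 4.2727 = 27.176.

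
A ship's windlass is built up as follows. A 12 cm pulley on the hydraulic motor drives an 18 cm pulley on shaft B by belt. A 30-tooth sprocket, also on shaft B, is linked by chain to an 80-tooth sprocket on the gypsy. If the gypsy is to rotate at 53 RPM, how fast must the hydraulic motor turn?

Overall ratio R = 1.5 × 2.6667 = 4.
Required input speed = output speed × R = 53 × 4 = 212 RPM.

212 RPM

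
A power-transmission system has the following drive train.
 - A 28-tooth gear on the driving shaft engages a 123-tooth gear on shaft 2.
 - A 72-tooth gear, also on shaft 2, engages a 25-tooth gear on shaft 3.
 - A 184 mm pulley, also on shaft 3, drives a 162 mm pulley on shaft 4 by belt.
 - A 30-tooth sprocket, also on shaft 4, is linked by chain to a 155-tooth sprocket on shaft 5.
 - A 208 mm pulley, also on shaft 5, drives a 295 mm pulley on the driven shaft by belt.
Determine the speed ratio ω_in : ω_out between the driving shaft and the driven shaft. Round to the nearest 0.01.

9.84

Each stage contributes driven/driver: gear mesh 123/28 = 4.3929, gear mesh 25/72 = 0.34722, belt 162/184 = 0.88043, chain 155/30 = 5.1667, belt 295/208 = 1.4183.
Overall: 4.3929 × 0.34722 × 0.88043 × 5.1667 × 1.4183 = 9.8406.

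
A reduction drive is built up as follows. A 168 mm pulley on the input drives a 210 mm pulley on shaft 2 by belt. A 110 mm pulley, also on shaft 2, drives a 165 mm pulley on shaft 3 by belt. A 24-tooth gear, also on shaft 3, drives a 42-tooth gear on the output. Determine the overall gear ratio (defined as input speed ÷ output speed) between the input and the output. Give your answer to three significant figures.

3.28

Each stage contributes driven/driver: belt 210/168 = 1.25, belt 165/110 = 1.5, gear mesh 42/24 = 1.75.
Overall: 1.25 × 1.5 × 1.75 = 3.2812.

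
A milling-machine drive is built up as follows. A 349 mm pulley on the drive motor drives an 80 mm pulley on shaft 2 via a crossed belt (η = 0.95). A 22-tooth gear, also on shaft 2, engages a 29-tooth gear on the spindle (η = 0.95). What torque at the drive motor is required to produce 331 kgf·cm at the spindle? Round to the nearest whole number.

1214 kgf·cm

Overall ratio R = 0.22923 × 1.3182 = 0.30216; overall efficiency η = 0.95 × 0.95 = 0.9025.
Input torque = output torque / (R × η) = 331 / (0.30216 × 0.9025) = 1213.8 kgf·cm.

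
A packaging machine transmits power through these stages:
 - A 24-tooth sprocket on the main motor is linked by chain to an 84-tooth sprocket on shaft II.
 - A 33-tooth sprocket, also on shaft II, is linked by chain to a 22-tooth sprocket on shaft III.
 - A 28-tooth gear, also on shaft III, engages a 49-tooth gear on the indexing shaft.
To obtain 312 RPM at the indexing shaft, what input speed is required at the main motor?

Overall ratio R = 3.5 × 0.66667 × 1.75 = 4.0833.
Required input speed = output speed × R = 312 × 4.0833 = 1274 RPM.

1274 RPM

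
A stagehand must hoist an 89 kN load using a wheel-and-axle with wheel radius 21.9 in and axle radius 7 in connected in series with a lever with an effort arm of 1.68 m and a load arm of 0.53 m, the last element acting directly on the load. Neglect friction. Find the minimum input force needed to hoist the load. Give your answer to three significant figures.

Wheel-and-axle MA = R/r = 21.9/7 = 3.1286.
Lever MA = effort arm / load arm = 1.68/0.53 = 3.1698.
Combined ideal MA = 3.1286 × 3.1698 = 9.917.
Effort = load / MA = 89 / 9.917 = 8.9745 kN.

8.97 kN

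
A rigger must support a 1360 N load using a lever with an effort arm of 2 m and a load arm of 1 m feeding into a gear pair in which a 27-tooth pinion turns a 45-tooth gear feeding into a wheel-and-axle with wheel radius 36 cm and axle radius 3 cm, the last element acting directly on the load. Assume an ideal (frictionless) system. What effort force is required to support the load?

34 N

Lever MA = effort arm / load arm = 2/1 = 2.
Gear pair MA = 45/27 = 1.6667.
Wheel-and-axle MA = R/r = 36/3 = 12.
Combined ideal MA = 2 × 1.6667 × 12 = 40.
Effort = load / MA = 1360 / 40 = 34 N.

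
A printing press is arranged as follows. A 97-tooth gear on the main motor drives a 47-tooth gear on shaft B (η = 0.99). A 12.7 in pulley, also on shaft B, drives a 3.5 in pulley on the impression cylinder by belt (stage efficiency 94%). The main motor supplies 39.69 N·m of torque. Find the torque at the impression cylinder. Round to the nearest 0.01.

4.93 N·m

gear mesh 47/97 = 0.48454 → τ = 39.69·0.48454·0.99 = 19.039 N·m
belt 3.5/12.7 = 0.27559 → τ = 19.039·0.27559·0.94 = 4.9321 N·m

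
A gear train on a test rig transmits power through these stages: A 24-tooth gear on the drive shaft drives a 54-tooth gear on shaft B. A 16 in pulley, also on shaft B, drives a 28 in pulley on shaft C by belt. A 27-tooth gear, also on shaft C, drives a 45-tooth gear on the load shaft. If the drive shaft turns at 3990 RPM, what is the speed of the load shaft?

608 RPM

gear mesh 54/24 = 2.25 → 3990/2.25 = 1773.3 RPM
belt 28/16 = 1.75 → 1773.3/1.75 = 1013.3 RPM
gear mesh 45/27 = 1.6667 → 1013.3/1.6667 = 608 RPM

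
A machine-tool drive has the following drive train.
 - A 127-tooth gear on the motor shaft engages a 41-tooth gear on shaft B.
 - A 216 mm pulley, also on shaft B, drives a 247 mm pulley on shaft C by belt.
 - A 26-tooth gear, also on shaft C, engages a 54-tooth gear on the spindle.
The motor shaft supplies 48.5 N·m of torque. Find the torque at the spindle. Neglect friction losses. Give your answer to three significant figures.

gear mesh 41/127 = 0.32283 → τ = 48.5·0.32283 = 15.657 N·m
belt 247/216 = 1.1435 → τ = 15.657·1.1435 = 17.905 N·m
gear mesh 54/26 = 2.0769 → τ = 17.905·2.0769 = 37.187 N·m

37.2 N·m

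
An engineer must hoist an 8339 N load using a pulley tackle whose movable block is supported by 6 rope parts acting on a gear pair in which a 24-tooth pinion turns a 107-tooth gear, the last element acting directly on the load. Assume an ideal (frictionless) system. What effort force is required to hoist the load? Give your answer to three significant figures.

Block-and-tackle MA = number of supporting rope parts = 6.
Gear pair MA = 107/24 = 4.4583.
Combined ideal MA = 6 × 4.4583 = 26.75.
Effort = load / MA = 8339 / 26.75 = 311.74 N.

312 N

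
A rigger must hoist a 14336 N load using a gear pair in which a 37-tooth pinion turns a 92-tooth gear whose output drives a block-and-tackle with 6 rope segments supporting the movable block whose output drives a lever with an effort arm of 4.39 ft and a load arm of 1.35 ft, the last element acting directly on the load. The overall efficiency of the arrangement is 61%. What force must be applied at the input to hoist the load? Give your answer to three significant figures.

Gear pair MA = 92/37 = 2.4865.
Block-and-tackle MA = number of supporting rope parts = 6.
Lever MA = effort arm / load arm = 4.39/1.35 = 3.2519.
Combined ideal MA = 2.4865 × 6 × 3.2519 = 48.514.
Actual MA = 48.514 × 0.61 = 29.594.
Effort = load / actual MA = 14336 / 29.594 = 484.43 N.

484 N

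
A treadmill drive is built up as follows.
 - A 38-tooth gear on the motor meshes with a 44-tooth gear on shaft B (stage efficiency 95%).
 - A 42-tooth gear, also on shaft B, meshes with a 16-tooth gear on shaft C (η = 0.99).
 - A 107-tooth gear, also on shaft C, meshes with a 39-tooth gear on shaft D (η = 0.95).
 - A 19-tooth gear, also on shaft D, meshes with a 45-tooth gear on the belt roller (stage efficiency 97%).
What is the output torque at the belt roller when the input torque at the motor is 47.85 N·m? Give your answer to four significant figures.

15.79 N·m

After the gear mesh (44/38): 47.85 × 1.1579 × 0.95 = 52.635 N·m
After the gear mesh (16/42): 52.635 × 0.38095 × 0.99 = 19.851 N·m
After the gear mesh (39/107): 19.851 × 0.36449 × 0.95 = 6.8736 N·m
After the gear mesh (45/19): 6.8736 × 2.3684 × 0.97 = 15.791 N·m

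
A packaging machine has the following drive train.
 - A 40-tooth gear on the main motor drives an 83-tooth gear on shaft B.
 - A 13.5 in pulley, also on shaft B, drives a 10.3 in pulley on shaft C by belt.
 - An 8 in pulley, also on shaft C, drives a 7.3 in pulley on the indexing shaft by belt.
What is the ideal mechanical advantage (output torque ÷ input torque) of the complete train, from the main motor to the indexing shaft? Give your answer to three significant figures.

1.44

Each stage contributes driven/driver: gear mesh 83/40 = 2.075, belt 10.3/13.5 = 0.76296, belt 7.3/8 = 0.9125.
Overall: 2.075 × 0.76296 × 0.9125 = 1.4446.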